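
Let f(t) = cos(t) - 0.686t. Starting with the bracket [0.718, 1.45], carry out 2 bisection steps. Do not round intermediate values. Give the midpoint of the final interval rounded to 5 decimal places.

0.99250

f(0.718000) = 0.260575, f(1.450000) = -0.874197 (opposite signs)
step 1: m = 1.084000, f(m) = -0.275827 < 0 → root in [0.718000, 1.084000]
step 2: m = 0.901000, f(m) = 0.002740 > 0 → root in [0.901000, 1.084000]
Midpoint of [0.901000, 1.084000] = 0.992500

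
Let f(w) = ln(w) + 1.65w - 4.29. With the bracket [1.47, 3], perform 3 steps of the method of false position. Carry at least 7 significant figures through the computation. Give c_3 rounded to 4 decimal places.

2.1392

False-position update: c = (a·f(b) − b·f(a))/(f(b) − f(a)); replace the endpoint whose sign matches f(c).
f(1.470000) = -1.479238, f(3.000000) = 1.758612
step 1: c = 2.168993, f(c) = 0.063101 > 0 → new bracket [1.470000, 2.168993]
step 2: c = 2.140395, f(c) = 0.002643 > 0 → new bracket [1.470000, 2.140395]
step 3: c = 2.139200, f(c) = 0.000111 > 0 → new bracket [1.470000, 2.139200]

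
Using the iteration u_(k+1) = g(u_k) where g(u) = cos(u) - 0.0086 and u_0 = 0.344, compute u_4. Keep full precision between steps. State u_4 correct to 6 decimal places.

u_1 = g(0.344000) = 0.932813
u_2 = g(0.932813) = 0.586977
u_3 = g(0.586977) = 0.824019
u_4 = g(0.824019) = 0.670677

0.670677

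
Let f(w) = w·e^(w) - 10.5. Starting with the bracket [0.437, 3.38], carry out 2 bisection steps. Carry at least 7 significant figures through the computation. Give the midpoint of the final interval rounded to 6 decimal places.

1.540625

f(0.437000) = -9.823499, f(3.380000) = 88.773206 (opposite signs)
step 1: m = 1.908500, f(m) = 2.368952 > 0 → root in [0.437000, 1.908500]
step 2: m = 1.172750, f(m) = -6.711003 < 0 → root in [1.172750, 1.908500]
Midpoint of [1.172750, 1.908500] = 1.540625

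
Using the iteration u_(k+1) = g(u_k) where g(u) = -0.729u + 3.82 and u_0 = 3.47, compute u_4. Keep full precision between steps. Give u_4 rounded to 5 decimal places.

u_1 = g(3.470000) = 1.290370
u_2 = g(1.290370) = 2.879320
u_3 = g(2.879320) = 1.720976
u_4 = g(1.720976) = 2.565409

2.56541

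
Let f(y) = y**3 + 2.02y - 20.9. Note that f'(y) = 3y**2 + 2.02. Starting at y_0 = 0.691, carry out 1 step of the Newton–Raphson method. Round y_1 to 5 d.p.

Newton update: y ← y − f(y)/f'(y).
y_0 = 0.691000: f = -19.174241, f' = 3.452443 → y_1 = 0.691000 - (-19.174241)/(3.452443) = 6.244818

6.24482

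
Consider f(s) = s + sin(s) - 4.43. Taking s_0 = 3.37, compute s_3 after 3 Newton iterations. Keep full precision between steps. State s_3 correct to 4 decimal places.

-157.2254

Newton update: s ← s − f(s)/f'(s).
f'(s) = 1 + cos(s)
s_0 = 3.370000: f = -1.286427, f' = 0.025972 → s_1 = 3.370000 - (-1.286427)/(0.025972) = 52.901760
s_1 = 52.901760: f = 48.955843, f' = 0.124978 → s_2 = 52.901760 - (48.955843)/(0.124978) = -338.813526
s_2 = -338.813526: f = -342.783095, f' = 1.887696 → s_3 = -338.813526 - (-342.783095)/(1.887696) = -157.225399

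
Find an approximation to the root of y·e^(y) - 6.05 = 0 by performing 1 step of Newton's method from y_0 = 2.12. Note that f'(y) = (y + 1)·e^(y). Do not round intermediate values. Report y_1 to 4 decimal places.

1.6733

y_0 = 2.120000: f = 11.612011, f' = 25.993149 → y_1 = 2.120000 - (11.612011)/(25.993149) = 1.673266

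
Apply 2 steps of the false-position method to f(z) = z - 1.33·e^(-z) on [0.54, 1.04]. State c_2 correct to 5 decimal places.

0.67657

False-position update: c = (a·f(b) − b·f(a))/(f(b) − f(a)); replace the endpoint whose sign matches f(c).
f(0.540000) = -0.235055, f(1.040000) = 0.569905
step 1: c = 0.686004, f(c) = 0.016237 > 0 → new bracket [0.540000, 0.686004]
step 2: c = 0.676570, f(c) = 0.000455 > 0 → new bracket [0.540000, 0.676570]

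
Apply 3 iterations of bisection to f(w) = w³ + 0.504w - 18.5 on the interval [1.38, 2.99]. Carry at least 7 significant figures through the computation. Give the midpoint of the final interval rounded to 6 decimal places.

2.486875

f(1.380000) = -15.176408, f(2.990000) = 9.737859 (opposite signs)
step 1: m = 2.185000, f(m) = -6.967078 < 0 → root in [2.185000, 2.990000]
step 2: m = 2.587500, f(m) = 0.127817 > 0 → root in [2.185000, 2.587500]
step 3: m = 2.386250, f(m) = -3.709571 < 0 → root in [2.386250, 2.587500]
Midpoint of [2.386250, 2.587500] = 2.486875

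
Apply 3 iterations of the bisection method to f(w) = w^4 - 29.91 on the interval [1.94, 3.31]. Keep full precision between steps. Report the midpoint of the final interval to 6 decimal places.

f(1.940000) = -15.745315, f(3.310000) = 90.126127 (opposite signs)
step 1: m = 2.625000, f(m) = 17.570713 > 0 → root in [1.940000, 2.625000]
step 2: m = 2.282500, f(m) = -2.767919 < 0 → root in [2.282500, 2.625000]
step 3: m = 2.453750, f(m) = 6.341105 > 0 → root in [2.282500, 2.453750]
Midpoint of [2.282500, 2.453750] = 2.368125

2.368125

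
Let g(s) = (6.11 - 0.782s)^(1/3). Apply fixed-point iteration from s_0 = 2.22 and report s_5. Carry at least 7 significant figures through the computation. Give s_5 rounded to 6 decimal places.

1.685882

s_1 = g(2.220000) = 1.635404
s_2 = g(1.635404) = 1.690502
s_3 = g(1.690502) = 1.685462
s_4 = g(1.685462) = 1.685924
s_5 = g(1.685924) = 1.685882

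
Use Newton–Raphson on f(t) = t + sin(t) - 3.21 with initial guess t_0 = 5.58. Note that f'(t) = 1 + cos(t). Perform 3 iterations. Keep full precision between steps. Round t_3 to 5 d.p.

3.95036

t_0 = 5.580000: f = 1.723349, f' = 1.762786 → t_1 = 5.580000 - (1.723349)/(1.762786) = 4.602372
t_1 = 4.602372: f = 0.398418, f' = 0.890205 → t_2 = 4.602372 - (0.398418)/(0.890205) = 4.154815
t_2 = 4.154815: f = 0.096274, f' = 0.470870 → t_3 = 4.154815 - (0.096274)/(0.470870) = 3.950356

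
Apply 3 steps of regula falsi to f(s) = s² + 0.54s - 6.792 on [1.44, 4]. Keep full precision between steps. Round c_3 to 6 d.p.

2.335016

False-position update: c = (a·f(b) − b·f(a))/(f(b) − f(a)); replace the endpoint whose sign matches f(c).
f(1.440000) = -3.940800, f(4.000000) = 11.368000
step 1: c = 2.098997, f(c) = -1.252755 < 0 → new bracket [2.098997, 4.000000]
step 2: c = 2.287693, f(c) = -0.323106 < 0 → new bracket [2.287693, 4.000000]
step 3: c = 2.335016, f(c) = -0.078792 < 0 → new bracket [2.335016, 4.000000]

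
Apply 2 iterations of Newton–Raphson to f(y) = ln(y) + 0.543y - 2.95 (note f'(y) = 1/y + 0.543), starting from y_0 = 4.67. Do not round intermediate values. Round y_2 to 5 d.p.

3.25743

y_0 = 4.670000: f = 1.126969, f' = 0.757133 → y_1 = 4.670000 - (1.126969)/(0.757133) = 3.181530
y_1 = 3.181530: f = -0.065067, f' = 0.857314 → y_2 = 3.181530 - (-0.065067)/(0.857314) = 3.257426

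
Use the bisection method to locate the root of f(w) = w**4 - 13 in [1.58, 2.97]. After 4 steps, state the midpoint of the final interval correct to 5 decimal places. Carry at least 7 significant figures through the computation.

1.88406

f(1.580000) = -6.767987, f(2.970000) = 64.808277 (opposite signs)
step 1: m = 2.275000, f(m) = 13.787094 > 0 → root in [1.580000, 2.275000]
step 2: m = 1.927500, f(m) = 0.803129 > 0 → root in [1.580000, 1.927500]
step 3: m = 1.753750, f(m) = -3.540444 < 0 → root in [1.753750, 1.927500]
step 4: m = 1.840625, f(m) = -1.522131 < 0 → root in [1.840625, 1.927500]
Midpoint of [1.840625, 1.927500] = 1.884063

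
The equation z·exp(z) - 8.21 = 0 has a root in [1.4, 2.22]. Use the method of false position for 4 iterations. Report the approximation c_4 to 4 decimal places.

1.6182

False-position update: c = (a·f(b) − b·f(a))/(f(b) − f(a)); replace the endpoint whose sign matches f(c).
f(1.400000) = -2.532720, f(2.220000) = 12.230275
step 1: c = 1.540678, f(c) = -1.018493 < 0 → new bracket [1.540678, 2.220000]
step 2: c = 1.592901, f(c) = -0.376124 < 0 → new bracket [1.592901, 2.220000]
step 3: c = 1.611611, f(c) = -0.134418 < 0 → new bracket [1.611611, 2.220000]
step 4: c = 1.618225, f(c) = -0.047469 < 0 → new bracket [1.618225, 2.220000]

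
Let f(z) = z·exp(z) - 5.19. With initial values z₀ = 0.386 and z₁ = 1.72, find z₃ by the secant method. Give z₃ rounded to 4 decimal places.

f(z_0) = -4.622161, f(z_1) = 4.415389
z_2 = 1.720000 - (4.415389)·(1.720000 - 0.386000)/(4.415389 - (-4.622161)) = 1.068260; f(z_2) = -2.081028
z_3 = 1.068260 - (-2.081028)·(1.068260 - 1.720000)/(-2.081028 - (4.415389)) = 1.277035; f(z_3) = -0.610561

1.2770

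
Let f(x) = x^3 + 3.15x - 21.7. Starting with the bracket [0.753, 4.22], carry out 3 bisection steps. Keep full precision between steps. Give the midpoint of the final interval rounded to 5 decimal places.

f(0.753000) = -18.901092, f(4.220000) = 66.744448 (opposite signs)
step 1: m = 2.486500, f(m) = 1.505714 > 0 → root in [0.753000, 2.486500]
step 2: m = 1.619750, f(m) = -12.348227 < 0 → root in [1.619750, 2.486500]
step 3: m = 2.053125, f(m) = -6.578073 < 0 → root in [2.053125, 2.486500]
Midpoint of [2.053125, 2.486500] = 2.269813

2.26981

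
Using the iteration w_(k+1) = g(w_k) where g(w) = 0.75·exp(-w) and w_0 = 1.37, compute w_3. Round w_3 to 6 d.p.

w_1 = g(1.370000) = 0.190580
w_2 = g(0.190580) = 0.619860
w_3 = g(0.619860) = 0.403515

0.403515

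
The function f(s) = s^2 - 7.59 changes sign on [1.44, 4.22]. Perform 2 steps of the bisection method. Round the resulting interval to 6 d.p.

[2.135000, 2.830000]

f(1.440000) = -5.516400, f(4.220000) = 10.218400 (opposite signs)
step 1: m = 2.830000, f(m) = 0.418900 > 0 → root in [1.440000, 2.830000]
step 2: m = 2.135000, f(m) = -3.031775 < 0 → root in [2.135000, 2.830000]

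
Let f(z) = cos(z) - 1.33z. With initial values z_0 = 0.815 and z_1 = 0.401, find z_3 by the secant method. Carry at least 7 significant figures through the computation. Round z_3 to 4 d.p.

0.6148

Secant update: z_(k+1) = z_k − f(z_k)·(z_k − z_(k-1))/(f(z_k) − f(z_(k-1))).
f(z_0) = -0.398082, f(z_1) = 0.387341
z_2 = 0.401000 - (0.387341)·(0.401000 - 0.815000)/(0.387341 - (-0.398082)) = 0.605169; f(z_2) = 0.017531
z_3 = 0.605169 - (0.017531)·(0.605169 - 0.401000)/(0.017531 - (0.387341)) = 0.614848; f(z_3) = -0.000886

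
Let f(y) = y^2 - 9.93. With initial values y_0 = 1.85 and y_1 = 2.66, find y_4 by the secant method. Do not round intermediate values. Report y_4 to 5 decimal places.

3.15093

Secant update: y_(k+1) = y_k − f(y_k)·(y_k − y_(k-1))/(f(y_k) − f(y_(k-1))).
f(y_0) = -6.507500, f(y_1) = -2.854400
y_2 = 2.660000 - (-2.854400)·(2.660000 - 1.850000)/(-2.854400 - (-6.507500)) = 3.292905; f(y_2) = 0.913221
y_3 = 3.292905 - (0.913221)·(3.292905 - 2.660000)/(0.913221 - (-2.854400)) = 3.139497; f(y_3) = -0.073559
y_4 = 3.139497 - (-0.073559)·(3.139497 - 3.292905)/(-0.073559 - (0.913221)) = 3.150933; f(y_4) = -0.001624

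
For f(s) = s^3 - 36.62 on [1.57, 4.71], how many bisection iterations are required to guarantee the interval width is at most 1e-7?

Initial width b − a = 4.71 − 1.57 = 3.140000.
After n steps the width is (b−a)/2^n; need (b−a)/2^n ≤ 1e-7.
So n ≥ log₂(3.140000/1e-7) = log₂(31400000.0000) ≈ 24.9043.
Hence n = 25.

25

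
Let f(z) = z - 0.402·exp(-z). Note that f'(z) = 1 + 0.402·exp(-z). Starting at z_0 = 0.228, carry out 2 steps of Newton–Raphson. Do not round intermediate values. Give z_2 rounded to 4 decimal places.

z_0 = 0.228000: f = -0.092042, f' = 1.320042 → z_1 = 0.228000 - (-0.092042)/(1.320042) = 0.297727
z_1 = 0.297727: f = -0.000760, f' = 1.298487 → z_2 = 0.297727 - (-0.000760)/(1.298487) = 0.298312

0.2983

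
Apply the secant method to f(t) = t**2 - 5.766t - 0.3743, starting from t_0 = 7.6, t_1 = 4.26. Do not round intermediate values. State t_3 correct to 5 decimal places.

6.01531

f(t_0) = 13.564100, f(t_1) = -6.789860
t_2 = 4.260000 - (-6.789860)·(4.260000 - 7.600000)/(-6.789860 - (13.564100)) = 5.374188; f(t_2) = -2.479973
t_3 = 5.374188 - (-2.479973)·(5.374188 - 4.260000)/(-2.479973 - (-6.789860)) = 6.015308; f(t_3) = 1.125363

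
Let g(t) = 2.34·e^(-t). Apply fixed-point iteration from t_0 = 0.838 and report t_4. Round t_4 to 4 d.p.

t_1 = g(0.838000) = 1.012225
t_2 = g(1.012225) = 0.850378
t_3 = g(0.850378) = 0.999773
t_4 = g(0.999773) = 0.861034

0.8610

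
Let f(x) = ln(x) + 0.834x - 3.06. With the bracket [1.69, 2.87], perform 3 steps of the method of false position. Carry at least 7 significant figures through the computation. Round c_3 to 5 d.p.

f(1.690000) = -1.125811, f(2.870000) = 0.387892
step 1: c = 2.567621, f(c) = 0.024375 > 0 → new bracket [1.690000, 2.567621]
step 2: c = 2.549022, f(c) = 0.001594 > 0 → new bracket [1.690000, 2.549022]
step 3: c = 2.547807, f(c) = 0.000104 > 0 → new bracket [1.690000, 2.547807]

2.54781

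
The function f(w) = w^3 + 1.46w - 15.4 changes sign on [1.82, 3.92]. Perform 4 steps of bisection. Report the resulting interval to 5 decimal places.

[2.21375, 2.34500]

f(1.820000) = -6.714232, f(3.920000) = 50.559488 (opposite signs)
step 1: m = 2.870000, f(m) = 12.430103 > 0 → root in [1.820000, 2.870000]
step 2: m = 2.345000, f(m) = 0.918914 > 0 → root in [1.820000, 2.345000]
step 3: m = 2.082500, f(m) = -3.328151 < 0 → root in [2.082500, 2.345000]
step 4: m = 2.213750, f(m) = -1.319025 < 0 → root in [2.213750, 2.345000]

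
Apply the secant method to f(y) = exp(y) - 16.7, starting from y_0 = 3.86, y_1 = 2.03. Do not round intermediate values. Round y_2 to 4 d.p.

Secant update: y_(k+1) = y_k − f(y_k)·(y_k − y_(k-1))/(f(y_k) − f(y_(k-1))).
f(y_0) = 30.765351, f(y_1) = -9.085914
y_2 = 2.030000 - (-9.085914)·(2.030000 - 3.860000)/(-9.085914 - (30.765351)) = 2.447232; f(y_2) = -5.143686

2.4472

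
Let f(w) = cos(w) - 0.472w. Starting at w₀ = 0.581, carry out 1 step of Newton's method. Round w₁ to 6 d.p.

f'(w) = -sin(w) - 0.472
w_0 = 0.581000: f = 0.561682, f' = -1.020860 → w_1 = 0.581000 - (0.561682)/(-1.020860) = 1.131205

1.131205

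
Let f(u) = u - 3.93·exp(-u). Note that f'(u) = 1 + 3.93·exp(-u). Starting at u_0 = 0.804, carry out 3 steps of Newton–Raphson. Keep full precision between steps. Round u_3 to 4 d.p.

1.1925

Newton update: u ← u − f(u)/f'(u).
u_0 = 0.804000: f = -0.954813, f' = 2.758813 → u_1 = 0.804000 - (-0.954813)/(2.758813) = 1.150096
u_1 = 1.150096: f = -0.094168, f' = 2.244263 → u_2 = 1.150096 - (-0.094168)/(2.244263) = 1.192055
u_2 = 1.192055: f = -0.001080, f' = 2.193135 → u_3 = 1.192055 - (-0.001080)/(2.193135) = 1.192548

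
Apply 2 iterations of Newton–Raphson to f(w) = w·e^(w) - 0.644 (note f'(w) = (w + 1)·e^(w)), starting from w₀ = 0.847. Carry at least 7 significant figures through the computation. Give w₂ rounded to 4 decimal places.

w_0 = 0.847000: f = 1.331745, f' = 4.308383 → w_1 = 0.847000 - (1.331745)/(4.308383) = 0.537895
w_1 = 0.537895: f = 0.277089, f' = 2.633487 → w_2 = 0.537895 - (0.277089)/(2.633487) = 0.432677

0.4327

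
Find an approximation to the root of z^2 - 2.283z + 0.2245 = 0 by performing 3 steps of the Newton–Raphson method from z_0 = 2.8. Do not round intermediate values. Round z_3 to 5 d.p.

2.18004

f'(z) = 2z - 2.283
z_0 = 2.800000: f = 1.672100, f' = 3.317000 → z_1 = 2.800000 - (1.672100)/(3.317000) = 2.295900
z_1 = 2.295900: f = 0.254117, f' = 2.308800 → z_2 = 2.295900 - (0.254117)/(2.308800) = 2.185835
z_2 = 2.185835: f = 0.012114, f' = 2.088671 → z_3 = 2.185835 - (0.012114)/(2.088671) = 2.180035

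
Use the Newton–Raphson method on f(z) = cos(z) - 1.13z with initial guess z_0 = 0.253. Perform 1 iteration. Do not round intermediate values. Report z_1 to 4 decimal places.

f'(z) = -sin(z) - 1.13
z_0 = 0.253000: f = 0.682276, f' = -1.380310 → z_1 = 0.253000 - (0.682276)/(-1.380310) = 0.747292

0.7473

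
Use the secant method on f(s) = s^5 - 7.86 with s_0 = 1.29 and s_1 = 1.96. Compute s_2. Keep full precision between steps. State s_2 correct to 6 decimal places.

1.403310

Secant update: s_(k+1) = s_k − f(s_k)·(s_k − s_(k-1))/(f(s_k) − f(s_(k-1))).
f(s_0) = -4.287695, f(s_1) = 21.065465
s_2 = 1.960000 - (21.065465)·(1.960000 - 1.290000)/(21.065465 - (-4.287695)) = 1.403310; f(s_2) = -2.417889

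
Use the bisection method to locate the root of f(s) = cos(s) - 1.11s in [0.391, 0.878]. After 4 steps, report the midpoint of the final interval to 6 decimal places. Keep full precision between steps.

0.680156

f(0.391000) = 0.490518, f(0.878000) = -0.335889 (opposite signs)
step 1: m = 0.634500, f(m) = 0.101073 > 0 → root in [0.634500, 0.878000]
step 2: m = 0.756250, f(m) = -0.112023 < 0 → root in [0.634500, 0.756250]
step 3: m = 0.695375, f(m) = -0.004053 < 0 → root in [0.634500, 0.695375]
step 4: m = 0.664938, f(m) = 0.048875 > 0 → root in [0.664938, 0.695375]
Midpoint of [0.664938, 0.695375] = 0.680156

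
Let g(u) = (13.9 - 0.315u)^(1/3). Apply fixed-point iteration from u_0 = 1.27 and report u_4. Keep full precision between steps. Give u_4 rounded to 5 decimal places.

2.36072

u_1 = g(1.270000) = 2.381099
u_2 = g(2.381099) = 2.360341
u_3 = g(2.360341) = 2.360732
u_4 = g(2.360732) = 2.360725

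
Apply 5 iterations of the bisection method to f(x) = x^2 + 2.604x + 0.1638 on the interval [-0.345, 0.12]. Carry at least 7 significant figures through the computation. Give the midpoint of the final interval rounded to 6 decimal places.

f(-0.345000) = -0.615555, f(0.120000) = 0.490680 (opposite signs)
step 1: m = -0.112500, f(m) = -0.116494 < 0 → root in [-0.112500, 0.120000]
step 2: m = 0.003750, f(m) = 0.173579 > 0 → root in [-0.112500, 0.003750]
step 3: m = -0.054375, f(m) = 0.025164 > 0 → root in [-0.112500, -0.054375]
step 4: m = -0.083437, f(m) = -0.046509 < 0 → root in [-0.083437, -0.054375]
step 5: m = -0.068906, f(m) = -0.010884 < 0 → root in [-0.068906, -0.054375]
Midpoint of [-0.068906, -0.054375] = -0.061641

-0.061641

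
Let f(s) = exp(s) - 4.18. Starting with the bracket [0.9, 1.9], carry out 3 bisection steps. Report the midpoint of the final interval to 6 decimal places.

f(0.900000) = -1.720397, f(1.900000) = 2.505894 (opposite signs)
step 1: m = 1.400000, f(m) = -0.124800 < 0 → root in [1.400000, 1.900000]
step 2: m = 1.650000, f(m) = 1.026980 > 0 → root in [1.400000, 1.650000]
step 3: m = 1.525000, f(m) = 0.415144 > 0 → root in [1.400000, 1.525000]
Midpoint of [1.400000, 1.525000] = 1.462500

1.462500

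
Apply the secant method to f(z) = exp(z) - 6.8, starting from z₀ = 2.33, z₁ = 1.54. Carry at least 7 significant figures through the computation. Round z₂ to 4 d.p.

f(z_0) = 3.477942, f(z_1) = -2.135410
z_2 = 1.540000 - (-2.135410)·(1.540000 - 2.330000)/(-2.135410 - (3.477942)) = 1.840529; f(z_2) = -0.500131

1.8405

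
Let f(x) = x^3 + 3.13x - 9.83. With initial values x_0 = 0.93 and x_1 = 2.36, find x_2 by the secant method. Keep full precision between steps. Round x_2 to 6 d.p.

1.449992

f(x_0) = -6.114743, f(x_1) = 10.701056
x_2 = 2.360000 - (10.701056)·(2.360000 - 0.930000)/(10.701056 - (-6.114743)) = 1.449992; f(x_2) = -2.242950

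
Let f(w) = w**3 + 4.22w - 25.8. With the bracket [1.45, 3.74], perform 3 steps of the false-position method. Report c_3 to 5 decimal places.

False-position update: c = (a·f(b) − b·f(a))/(f(b) − f(a)); replace the endpoint whose sign matches f(c).
f(1.450000) = -16.632375, f(3.740000) = 42.296424
step 1: c = 2.096342, f(c) = -7.740753 < 0 → new bracket [2.096342, 3.740000]
step 2: c = 2.350616, f(c) = -2.892324 < 0 → new bracket [2.350616, 3.740000]
step 3: c = 2.439544, f(c) = -0.986488 < 0 → new bracket [2.439544, 3.740000]

2.43954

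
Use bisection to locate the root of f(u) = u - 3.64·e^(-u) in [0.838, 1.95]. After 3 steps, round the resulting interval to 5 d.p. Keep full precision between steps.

f(0.838000) = -0.736572, f(1.950000) = 1.432122 (opposite signs)
step 1: m = 1.394000, f(m) = 0.490985 > 0 → root in [0.838000, 1.394000]
step 2: m = 1.116000, f(m) = -0.076419 < 0 → root in [1.116000, 1.394000]
step 3: m = 1.255000, f(m) = 0.217324 > 0 → root in [1.116000, 1.255000]

[1.11600, 1.25500]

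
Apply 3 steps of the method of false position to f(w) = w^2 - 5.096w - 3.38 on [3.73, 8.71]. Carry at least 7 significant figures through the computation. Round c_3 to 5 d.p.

False-position update: c = (a·f(b) − b·f(a))/(f(b) − f(a)); replace the endpoint whose sign matches f(c).
f(3.730000) = -8.475180, f(8.710000) = 28.097940
step 1: c = 4.884028, f(c) = -4.415278 < 0 → new bracket [4.884028, 8.710000]
step 2: c = 5.403593, f(c) = -1.717894 < 0 → new bracket [5.403593, 8.710000]
step 3: c = 5.594098, f(c) = -0.593594 < 0 → new bracket [5.594098, 8.710000]

5.59410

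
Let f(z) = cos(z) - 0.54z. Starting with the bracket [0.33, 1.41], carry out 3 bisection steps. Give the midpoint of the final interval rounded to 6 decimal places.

f(0.330000) = 0.767842, f(1.410000) = -0.601296 (opposite signs)
step 1: m = 0.870000, f(m) = 0.175027 > 0 → root in [0.870000, 1.410000]
step 2: m = 1.140000, f(m) = -0.198005 < 0 → root in [0.870000, 1.140000]
step 3: m = 1.005000, f(m) = -0.006612 < 0 → root in [0.870000, 1.005000]
Midpoint of [0.870000, 1.005000] = 0.937500

0.937500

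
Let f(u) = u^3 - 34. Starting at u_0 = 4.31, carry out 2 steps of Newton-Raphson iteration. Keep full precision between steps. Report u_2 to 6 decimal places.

f'(u) = 3u^2
u_0 = 4.310000: f = 46.062991, f' = 55.728300 → u_1 = 4.310000 - (46.062991)/(55.728300) = 3.483436
u_1 = 3.483436: f = 8.269159, f' = 36.402985 → u_2 = 3.483436 - (8.269159)/(36.402985) = 3.256280

3.256280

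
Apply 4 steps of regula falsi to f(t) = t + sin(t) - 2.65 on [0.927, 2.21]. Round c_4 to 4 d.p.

f(0.927000) = -0.923177, f(2.210000) = 0.362571
step 1: c = 1.848204, f(c) = 0.159973 > 0 → new bracket [0.927000, 1.848204]
step 2: c = 1.712149, f(c) = 0.052176 > 0 → new bracket [0.927000, 1.712149]
step 3: c = 1.670149, f(c) = 0.015217 > 0 → new bracket [0.927000, 1.670149]
step 4: c = 1.658098, f(c) = 0.004289 > 0 → new bracket [0.927000, 1.658098]

1.6581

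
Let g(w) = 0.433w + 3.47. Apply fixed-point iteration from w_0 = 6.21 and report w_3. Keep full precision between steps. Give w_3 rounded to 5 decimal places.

w_1 = g(6.210000) = 6.158930
w_2 = g(6.158930) = 6.136817
w_3 = g(6.136817) = 6.127242

6.12724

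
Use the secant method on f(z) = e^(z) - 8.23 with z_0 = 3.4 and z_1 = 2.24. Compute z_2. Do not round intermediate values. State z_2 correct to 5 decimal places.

f(z_0) = 21.734100, f(z_1) = 1.163331
z_2 = 2.240000 - (1.163331)·(2.240000 - 3.400000)/(1.163331 - (21.734100)) = 2.174399; f(z_2) = 0.566896

2.17440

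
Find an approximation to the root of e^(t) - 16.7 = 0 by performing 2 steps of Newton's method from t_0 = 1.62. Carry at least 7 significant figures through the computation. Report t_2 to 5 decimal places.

3.25463

Newton update: t ← t − f(t)/f'(t).
f'(t) = e^(t)
t_0 = 1.620000: f = -11.646910, f' = 5.053090 → t_1 = 1.620000 - (-11.646910)/(5.053090) = 3.924908
t_1 = 3.924908: f = 33.948432, f' = 50.648432 → t_2 = 3.924908 - (33.948432)/(50.648432) = 3.254632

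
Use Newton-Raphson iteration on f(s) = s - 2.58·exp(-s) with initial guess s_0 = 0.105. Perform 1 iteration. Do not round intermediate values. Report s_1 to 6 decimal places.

f'(s) = 1 + 2.58·exp(-s)
s_0 = 0.105000: f = -2.217837, f' = 3.322837 → s_1 = 0.105000 - (-2.217837)/(3.322837) = 0.772453

0.772453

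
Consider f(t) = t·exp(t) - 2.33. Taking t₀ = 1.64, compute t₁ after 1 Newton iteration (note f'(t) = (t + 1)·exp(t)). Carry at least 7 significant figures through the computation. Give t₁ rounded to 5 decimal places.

1.18999

Newton update: t ← t − f(t)/f'(t).
t_0 = 1.640000: f = 6.124478, f' = 13.609648 → t_1 = 1.640000 - (6.124478)/(13.609648) = 1.189990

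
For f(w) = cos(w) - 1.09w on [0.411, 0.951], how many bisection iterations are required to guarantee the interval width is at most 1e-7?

23

Initial width b − a = 0.951 − 0.411 = 0.540000.
After n steps the width is (b−a)/2^n; need (b−a)/2^n ≤ 1e-7.
So n ≥ log₂(0.540000/1e-7) = log₂(5400000.0000) ≈ 22.3645.
Hence n = 23.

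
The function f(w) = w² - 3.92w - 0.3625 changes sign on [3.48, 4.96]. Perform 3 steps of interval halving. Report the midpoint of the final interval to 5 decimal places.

3.94250

f(3.480000) = -1.893700, f(4.960000) = 4.795900 (opposite signs)
step 1: m = 4.220000, f(m) = 0.903500 > 0 → root in [3.480000, 4.220000]
step 2: m = 3.850000, f(m) = -0.632000 < 0 → root in [3.850000, 4.220000]
step 3: m = 4.035000, f(m) = 0.101525 > 0 → root in [3.850000, 4.035000]
Midpoint of [3.850000, 4.035000] = 3.942500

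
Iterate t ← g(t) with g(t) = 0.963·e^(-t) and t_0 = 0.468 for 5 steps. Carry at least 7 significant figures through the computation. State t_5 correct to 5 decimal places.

t_1 = g(0.468000) = 0.603082
t_2 = g(0.603082) = 0.526879
t_3 = g(0.526879) = 0.568598
t_4 = g(0.568598) = 0.545365
t_5 = g(0.545365) = 0.558184

0.55818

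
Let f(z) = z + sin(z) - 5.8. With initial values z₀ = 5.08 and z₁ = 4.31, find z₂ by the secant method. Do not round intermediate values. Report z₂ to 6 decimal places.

Secant update: z_(k+1) = z_k − f(z_k)·(z_k − z_(k-1))/(f(z_k) − f(z_(k-1))).
f(z_0) = -1.653189, f(z_1) = -2.410128
z_2 = 4.310000 - (-2.410128)·(4.310000 - 5.080000)/(-2.410128 - (-1.653189)) = 6.761713; f(z_2) = 1.422186

6.761713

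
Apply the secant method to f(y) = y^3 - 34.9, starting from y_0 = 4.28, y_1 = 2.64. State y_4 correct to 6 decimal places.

f(y_0) = 43.502752, f(y_1) = -16.500256
y_2 = 2.640000 - (-16.500256)·(2.640000 - 4.280000)/(-16.500256 - (43.502752)) = 3.090984; f(y_2) = -5.368165
y_3 = 3.090984 - (-5.368165)·(3.090984 - 2.640000)/(-5.368165 - (-16.500256)) = 3.308460; f(y_3) = 1.314098
y_4 = 3.308460 - (1.314098)·(3.308460 - 3.090984)/(1.314098 - (-5.368165)) = 3.265692; f(y_4) = -0.072216

3.265692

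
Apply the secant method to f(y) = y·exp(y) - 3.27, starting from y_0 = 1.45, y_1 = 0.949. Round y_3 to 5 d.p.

Secant update: y_(k+1) = y_k − f(y_k)·(y_k − y_(k-1))/(f(y_k) − f(y_(k-1))).
f(y_0) = 2.911516, f(y_1) = -0.818614
y_2 = 0.949000 - (-0.818614)·(0.949000 - 1.450000)/(-0.818614 - (2.911516)) = 1.058949; f(y_2) = -0.216688
y_3 = 1.058949 - (-0.216688)·(1.058949 - 0.949000)/(-0.216688 - (-0.818614)) = 1.098530; f(y_3) = 0.025321

1.09853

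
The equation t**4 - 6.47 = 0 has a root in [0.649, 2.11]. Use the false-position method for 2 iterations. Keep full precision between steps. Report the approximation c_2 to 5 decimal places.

False-position update: c = (a·f(b) − b·f(a))/(f(b) − f(a)); replace the endpoint whose sign matches f(c).
f(0.649000) = -6.292590, f(2.110000) = 13.351194
step 1: c = 1.117009, f(c) = -4.913220 < 0 → new bracket [1.117009, 2.110000]
step 2: c = 1.384129, f(c) = -2.799662 < 0 → new bracket [1.384129, 2.110000]

1.38413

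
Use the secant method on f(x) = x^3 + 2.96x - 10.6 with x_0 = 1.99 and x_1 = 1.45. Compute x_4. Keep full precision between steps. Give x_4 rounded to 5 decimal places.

1.75492

f(x_0) = 3.170999, f(x_1) = -3.259375
x_2 = 1.450000 - (-3.259375)·(1.450000 - 1.990000)/(-3.259375 - (3.170999)) = 1.723711; f(x_2) = -0.376363
x_3 = 1.723711 - (-0.376363)·(1.723711 - 1.450000)/(-0.376363 - (-3.259375)) = 1.759442; f(x_3) = 0.054545
x_4 = 1.759442 - (0.054545)·(1.759442 - 1.723711)/(0.054545 - (-0.376363)) = 1.754919; f(x_4) = -0.000739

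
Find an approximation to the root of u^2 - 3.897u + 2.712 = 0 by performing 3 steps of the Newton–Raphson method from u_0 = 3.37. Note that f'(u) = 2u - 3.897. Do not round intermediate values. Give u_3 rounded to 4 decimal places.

Newton update: u ← u − f(u)/f'(u).
u_0 = 3.370000: f = 0.936010, f' = 2.843000 → u_1 = 3.370000 - (0.936010)/(2.843000) = 3.040767
u_1 = 3.040767: f = 0.108395, f' = 2.184534 → u_2 = 3.040767 - (0.108395)/(2.184534) = 2.991148
u_2 = 2.991148: f = 0.002462, f' = 2.085295 → u_3 = 2.991148 - (0.002462)/(2.085295) = 2.989967

2.9900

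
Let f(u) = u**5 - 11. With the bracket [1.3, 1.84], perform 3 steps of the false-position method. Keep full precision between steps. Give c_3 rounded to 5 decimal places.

1.60988

f(1.300000) = -7.287070, f(1.840000) = 10.090609
step 1: c = 1.526441, f(c) = -2.712949 < 0 → new bracket [1.526441, 1.840000]
step 2: c = 1.592881, f(c) = -0.745448 < 0 → new bracket [1.592881, 1.840000]
step 3: c = 1.609881, f(c) = -0.186430 < 0 → new bracket [1.609881, 1.840000]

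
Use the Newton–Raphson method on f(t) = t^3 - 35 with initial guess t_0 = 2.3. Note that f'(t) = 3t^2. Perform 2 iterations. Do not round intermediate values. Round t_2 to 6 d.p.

t_0 = 2.300000: f = -22.833000, f' = 15.870000 → t_1 = 2.300000 - (-22.833000)/(15.870000) = 3.738752
t_1 = 3.738752: f = 17.261287, f' = 41.934808 → t_2 = 3.738752 - (17.261287)/(41.934808) = 3.327130

3.327130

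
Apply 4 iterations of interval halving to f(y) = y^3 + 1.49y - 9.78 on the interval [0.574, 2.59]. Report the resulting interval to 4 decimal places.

f(0.574000) = -8.735621, f(2.590000) = 11.453079 (opposite signs)
step 1: m = 1.582000, f(m) = -3.463511 < 0 → root in [1.582000, 2.590000]
step 2: m = 2.086000, f(m) = 2.405152 > 0 → root in [1.582000, 2.086000]
step 3: m = 1.834000, f(m) = -0.878578 < 0 → root in [1.834000, 2.086000]
step 4: m = 1.960000, f(m) = 0.669936 > 0 → root in [1.834000, 1.960000]

[1.8340, 1.9600]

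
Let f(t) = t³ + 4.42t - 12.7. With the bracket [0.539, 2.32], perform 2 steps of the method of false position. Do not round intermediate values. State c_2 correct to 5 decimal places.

1.65892

f(0.539000) = -10.161029, f(2.320000) = 10.041568
step 1: c = 1.434766, f(c) = -3.404795 < 0 → new bracket [1.434766, 2.320000]
step 2: c = 1.658919, f(c) = -0.802218 < 0 → new bracket [1.658919, 2.320000]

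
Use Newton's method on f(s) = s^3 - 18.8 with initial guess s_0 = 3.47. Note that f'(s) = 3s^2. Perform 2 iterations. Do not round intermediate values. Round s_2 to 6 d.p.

s_0 = 3.470000: f = 22.981923, f' = 36.122700 → s_1 = 3.470000 - (22.981923)/(36.122700) = 2.833782
s_1 = 2.833782: f = 3.956170, f' = 24.090956 → s_2 = 2.833782 - (3.956170)/(24.090956) = 2.669564

2.669564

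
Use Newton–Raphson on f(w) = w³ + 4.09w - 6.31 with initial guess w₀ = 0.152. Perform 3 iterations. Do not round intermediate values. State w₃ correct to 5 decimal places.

1.16159

Newton update: w ← w − f(w)/f'(w).
f'(w) = 3w² + 4.09
w_0 = 0.152000: f = -5.684808, f' = 4.159312 → w_1 = 0.152000 - (-5.684808)/(4.159312) = 1.518766
w_1 = 1.518766: f = 3.405020, f' = 11.009955 → w_2 = 1.518766 - (3.405020)/(11.009955) = 1.209499
w_2 = 1.209499: f = 0.406213, f' = 8.478664 → w_3 = 1.209499 - (0.406213)/(8.478664) = 1.161589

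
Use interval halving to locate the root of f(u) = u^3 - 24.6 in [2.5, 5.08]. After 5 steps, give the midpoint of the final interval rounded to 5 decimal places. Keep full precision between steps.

f(2.500000) = -8.975000, f(5.080000) = 106.496512 (opposite signs)
step 1: m = 3.790000, f(m) = 29.839939 > 0 → root in [2.500000, 3.790000]
step 2: m = 3.145000, f(m) = 6.507274 > 0 → root in [2.500000, 3.145000]
step 3: m = 2.822500, f(m) = -2.114536 < 0 → root in [2.822500, 3.145000]
step 4: m = 2.983750, f(m) = 1.963622 > 0 → root in [2.822500, 2.983750]
step 5: m = 2.903125, f(m) = -0.132071 < 0 → root in [2.903125, 2.983750]
Midpoint of [2.903125, 2.983750] = 2.943437

2.94344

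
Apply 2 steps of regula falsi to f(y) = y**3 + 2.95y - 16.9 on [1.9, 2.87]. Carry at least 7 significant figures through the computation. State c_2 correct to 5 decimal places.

2.17115

f(1.900000) = -4.436000, f(2.870000) = 15.206403
step 1: c = 2.119063, f(c) = -1.133267 < 0 → new bracket [2.119063, 2.870000]
step 2: c = 2.171145, f(c) = -0.260618 < 0 → new bracket [2.171145, 2.870000]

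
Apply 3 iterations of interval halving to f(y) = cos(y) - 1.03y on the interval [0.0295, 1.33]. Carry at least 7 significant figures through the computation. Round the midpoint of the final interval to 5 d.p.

f(0.029500) = 0.969180, f(1.330000) = -1.131424 (opposite signs)
step 1: m = 0.679750, f(m) = 0.077587 > 0 → root in [0.679750, 1.330000]
step 2: m = 1.004875, f(m) = -0.498828 < 0 → root in [0.679750, 1.004875]
step 3: m = 0.842313, f(m) = -0.201843 < 0 → root in [0.679750, 0.842313]
Midpoint of [0.679750, 0.842313] = 0.761031

0.76103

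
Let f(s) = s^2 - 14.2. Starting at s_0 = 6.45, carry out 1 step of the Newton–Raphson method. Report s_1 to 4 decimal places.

4.3258

f'(s) = 2s
s_0 = 6.450000: f = 27.402500, f' = 12.900000 → s_1 = 6.450000 - (27.402500)/(12.900000) = 4.325775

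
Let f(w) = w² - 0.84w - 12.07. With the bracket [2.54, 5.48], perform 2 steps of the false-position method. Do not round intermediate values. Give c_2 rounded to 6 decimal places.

3.862840

f(2.540000) = -7.752000, f(5.480000) = 13.357200
step 1: c = 3.619666, f(c) = -2.008539 < 0 → new bracket [3.619666, 5.480000]
step 2: c = 3.862840, f(c) = -0.393252 < 0 → new bracket [3.862840, 5.480000]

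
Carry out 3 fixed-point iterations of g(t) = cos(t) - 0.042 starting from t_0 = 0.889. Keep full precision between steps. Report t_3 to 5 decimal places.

0.66188

t_1 = g(0.889000) = 0.588189
t_2 = g(0.588189) = 0.789947
t_3 = g(0.789947) = 0.661883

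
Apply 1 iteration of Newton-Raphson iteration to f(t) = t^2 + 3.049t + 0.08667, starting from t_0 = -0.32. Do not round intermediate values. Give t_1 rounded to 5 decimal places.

Newton update: t ← t − f(t)/f'(t).
f'(t) = 2t + 3.049
t_0 = -0.320000: f = -0.786610, f' = 2.409000 → t_1 = -0.320000 - (-0.786610)/(2.409000) = 0.006530

0.00653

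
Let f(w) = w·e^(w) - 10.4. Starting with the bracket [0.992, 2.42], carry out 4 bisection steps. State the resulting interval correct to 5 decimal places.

f(0.992000) = -7.724951, f(2.420000) = 16.814980 (opposite signs)
step 1: m = 1.706000, f(m) = -1.005246 < 0 → root in [1.706000, 2.420000]
step 2: m = 2.063000, f(m) = 5.834867 > 0 → root in [1.706000, 2.063000]
step 3: m = 1.884500, f(m) = 2.005781 > 0 → root in [1.706000, 1.884500]
step 4: m = 1.795250, f(m) = 0.409164 > 0 → root in [1.706000, 1.795250]

[1.70600, 1.79525]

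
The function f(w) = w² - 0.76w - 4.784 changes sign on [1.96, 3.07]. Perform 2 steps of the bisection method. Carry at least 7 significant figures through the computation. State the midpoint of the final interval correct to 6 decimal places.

2.653750

f(1.960000) = -2.432000, f(3.070000) = 2.307700 (opposite signs)
step 1: m = 2.515000, f(m) = -0.370175 < 0 → root in [2.515000, 3.070000]
step 2: m = 2.792500, f(m) = 0.891756 > 0 → root in [2.515000, 2.792500]
Midpoint of [2.515000, 2.792500] = 2.653750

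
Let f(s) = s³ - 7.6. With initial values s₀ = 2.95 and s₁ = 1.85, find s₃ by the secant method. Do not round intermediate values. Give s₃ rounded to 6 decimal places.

1.968839

f(s_0) = 18.072375, f(s_1) = -1.268375
s_2 = 1.850000 - (-1.268375)·(1.850000 - 2.950000)/(-1.268375 - (18.072375)) = 1.922138; f(s_2) = -0.498436
s_3 = 1.922138 - (-0.498436)·(1.922138 - 1.850000)/(-0.498436 - (-1.268375)) = 1.968839; f(s_3) = 0.031861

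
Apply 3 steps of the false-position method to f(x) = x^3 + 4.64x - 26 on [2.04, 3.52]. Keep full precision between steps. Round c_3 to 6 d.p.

f(2.040000) = -8.044736, f(3.520000) = 33.947008
step 1: c = 2.323537, f(c) = -2.674422 < 0 → new bracket [2.323537, 3.520000]
step 2: c = 2.410913, f(c) = -0.799922 < 0 → new bracket [2.410913, 3.520000]
step 3: c = 2.436446, f(c) = -0.231492 < 0 → new bracket [2.436446, 3.520000]

2.436446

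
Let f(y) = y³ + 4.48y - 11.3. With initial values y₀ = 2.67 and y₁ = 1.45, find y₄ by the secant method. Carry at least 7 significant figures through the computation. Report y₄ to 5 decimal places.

f(y_0) = 19.695763, f(y_1) = -1.755375
y_2 = 1.450000 - (-1.755375)·(1.450000 - 2.670000)/(-1.755375 - (19.695763)) = 1.549834; f(y_2) = -0.634062
y_3 = 1.549834 - (-0.634062)·(1.549834 - 1.450000)/(-0.634062 - (-1.755375)) = 1.606287; f(y_3) = 0.040639
y_4 = 1.606287 - (0.040639)·(1.606287 - 1.549834)/(0.040639 - (-0.634062)) = 1.602887; f(y_4) = -0.000858

1.60289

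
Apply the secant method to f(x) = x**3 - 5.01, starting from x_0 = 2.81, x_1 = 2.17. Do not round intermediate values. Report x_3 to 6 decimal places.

1.749682

f(x_0) = 17.178041, f(x_1) = 5.208313
x_2 = 2.170000 - (5.208313)·(2.170000 - 2.810000)/(5.208313 - (17.178041)) = 1.891521; f(x_2) = 1.757579
x_3 = 1.891521 - (1.757579)·(1.891521 - 2.170000)/(1.757579 - (5.208313)) = 1.749682; f(x_3) = 0.346450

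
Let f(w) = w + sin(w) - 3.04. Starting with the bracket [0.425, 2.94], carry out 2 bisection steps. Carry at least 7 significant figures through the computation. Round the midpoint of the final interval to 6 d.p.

f(0.425000) = -2.202679, f(2.940000) = 0.100230 (opposite signs)
step 1: m = 1.682500, f(m) = -0.363732 < 0 → root in [1.682500, 2.940000]
step 2: m = 2.311250, f(m) = 0.009413 > 0 → root in [1.682500, 2.311250]
Midpoint of [1.682500, 2.311250] = 1.996875

1.996875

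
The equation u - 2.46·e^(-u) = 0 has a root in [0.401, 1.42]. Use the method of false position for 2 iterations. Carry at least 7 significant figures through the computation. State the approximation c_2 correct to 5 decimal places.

f(0.401000) = -1.246339, f(1.420000) = 0.825384
step 1: c = 1.014026, f(c) = 0.121647 > 0 → new bracket [0.401000, 1.014026]
step 2: c = 0.959513, f(c) = 0.017138 > 0 → new bracket [0.401000, 0.959513]

0.95951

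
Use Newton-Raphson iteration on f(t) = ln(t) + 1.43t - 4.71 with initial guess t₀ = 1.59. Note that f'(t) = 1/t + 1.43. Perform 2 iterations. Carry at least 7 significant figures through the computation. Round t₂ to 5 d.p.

Newton update: t ← t − f(t)/f'(t).
t_0 = 1.590000: f = -1.972566, f' = 2.058931 → t_1 = 1.590000 - (-1.972566)/(2.058931) = 2.548054
t_1 = 2.548054: f = -0.130954, f' = 1.822456 → t_2 = 2.548054 - (-0.130954)/(1.822456) = 2.619909

2.61991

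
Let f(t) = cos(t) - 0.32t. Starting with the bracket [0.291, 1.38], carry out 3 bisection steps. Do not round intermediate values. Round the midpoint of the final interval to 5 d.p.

f(0.291000) = 0.864837, f(1.380000) = -0.251959 (opposite signs)
step 1: m = 0.835500, f(m) = 0.403447 > 0 → root in [0.835500, 1.380000]
step 2: m = 1.107750, f(m) = 0.092196 > 0 → root in [1.107750, 1.380000]
step 3: m = 1.243875, f(m) = -0.076911 < 0 → root in [1.107750, 1.243875]
Midpoint of [1.107750, 1.243875] = 1.175812

1.17581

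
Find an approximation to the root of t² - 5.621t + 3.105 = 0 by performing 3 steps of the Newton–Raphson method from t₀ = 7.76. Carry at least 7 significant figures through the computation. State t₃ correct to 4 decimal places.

Newton update: t ← t − f(t)/f'(t).
f'(t) = 2t - 5.621
t_0 = 7.760000: f = 19.703640, f' = 9.899000 → t_1 = 7.760000 - (19.703640)/(9.899000) = 5.769532
t_1 = 5.769532: f = 3.961962, f' = 5.918065 → t_2 = 5.769532 - (3.961962)/(5.918065) = 5.100063
t_2 = 5.100063: f = 0.448189, f' = 4.579126 → t_3 = 5.100063 - (0.448189)/(4.579126) = 5.002187

5.0022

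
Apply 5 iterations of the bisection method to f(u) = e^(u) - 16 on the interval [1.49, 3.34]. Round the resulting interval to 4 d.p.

[2.7619, 2.8197]

f(1.490000) = -11.562904, f(3.340000) = 12.219127 (opposite signs)
step 1: m = 2.415000, f(m) = -4.810230 < 0 → root in [2.415000, 3.340000]
step 2: m = 2.877500, f(m) = 1.769793 > 0 → root in [2.415000, 2.877500]
step 3: m = 2.646250, f(m) = -1.898940 < 0 → root in [2.646250, 2.877500]
step 4: m = 2.761875, f(m) = -0.170505 < 0 → root in [2.761875, 2.877500]
step 5: m = 2.819687, f(m) = 0.771609 > 0 → root in [2.761875, 2.819687]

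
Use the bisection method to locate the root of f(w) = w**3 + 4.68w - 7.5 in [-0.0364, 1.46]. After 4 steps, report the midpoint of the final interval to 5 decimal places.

f(-0.036400) = -7.670400, f(1.460000) = 2.444936 (opposite signs)
step 1: m = 0.711800, f(m) = -3.808136 < 0 → root in [0.711800, 1.460000]
step 2: m = 1.085900, f(m) = -1.137518 < 0 → root in [1.085900, 1.460000]
step 3: m = 1.272950, f(m) = 0.520096 > 0 → root in [1.085900, 1.272950]
step 4: m = 1.179425, f(m) = -0.339660 < 0 → root in [1.179425, 1.272950]
Midpoint of [1.179425, 1.272950] = 1.226187

1.22619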